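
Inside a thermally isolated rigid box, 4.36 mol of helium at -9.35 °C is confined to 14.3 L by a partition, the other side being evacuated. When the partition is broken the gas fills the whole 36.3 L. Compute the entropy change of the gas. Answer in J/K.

ΔS_gas = 33.8 J/K

For an ideal gas in free expansion Q = 0 and W = 0, so T is unchanged.
Entropy is a state function; using a reversible isothermal path, ΔS_gas = nR ln(V₂/V₁) = 4.36 × 8.314 × ln(36.3/14.3) = 33.8 J/K.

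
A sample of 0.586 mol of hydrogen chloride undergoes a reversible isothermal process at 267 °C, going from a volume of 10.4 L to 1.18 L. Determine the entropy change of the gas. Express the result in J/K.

ΔS_gas = -10.6 J/K

For an isothermal ideal gas ΔS_gas = nR ln(V₂/V₁) = 0.586 × 8.314 × ln(1.18/10.4) = -10.6 J/K.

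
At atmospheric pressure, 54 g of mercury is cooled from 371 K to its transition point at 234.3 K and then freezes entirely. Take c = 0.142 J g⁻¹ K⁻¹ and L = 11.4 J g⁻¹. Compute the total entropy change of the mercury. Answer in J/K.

ΔS = -6.15 J/K

Cooling step: ΔS₁ = m c ln(T_tr/T_i) = 54 × 0.142 × ln(234.3/371) = -3.524 J/K.
Phase change: ΔS₂ = −mL/T_tr = −54 × 11.4 / 234.3 = -2.627 J/K.
ΔS_total = (-3.524) + (-2.627) = -6.15 J/K.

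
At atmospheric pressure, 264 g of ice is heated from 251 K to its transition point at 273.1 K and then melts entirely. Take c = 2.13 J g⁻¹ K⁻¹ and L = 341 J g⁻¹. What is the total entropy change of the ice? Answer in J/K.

Warming step: ΔS₁ = m c ln(T_tr/T_i) = 264 × 2.13 × ln(273.1/251) = 47.45 J/K.
Phase change: ΔS₂ = +mL/T_tr = 264 × 341 / 273.1 = 329.6 J/K.
ΔS_total = (47.45) + (329.6) = 377 J/K.

ΔS = 377 J/K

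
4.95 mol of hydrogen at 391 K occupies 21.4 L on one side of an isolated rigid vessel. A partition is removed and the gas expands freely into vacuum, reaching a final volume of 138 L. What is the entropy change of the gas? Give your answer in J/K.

For an ideal gas in free expansion Q = 0 and W = 0, so T is unchanged.
Entropy is a state function; using a reversible isothermal path, ΔS_gas = nR ln(V₂/V₁) = 4.95 × 8.314 × ln(138/21.4) = 76.7 J/K.

ΔS_gas = 76.7 J/K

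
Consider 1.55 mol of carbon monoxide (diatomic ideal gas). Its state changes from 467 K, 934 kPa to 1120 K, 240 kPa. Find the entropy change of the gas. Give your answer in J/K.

ΔS = nC_p ln(T₂/T₁) − nR ln(P₂/P₁), with C_p = 7R/2 = 29.1 J mol⁻¹ K⁻¹ for a diatomic ideal gas.
ΔS = 1.55 × [29.1 × ln(1120/467) − 8.314 × ln(240/934)] = 57 J/K.

ΔS = 57 J/K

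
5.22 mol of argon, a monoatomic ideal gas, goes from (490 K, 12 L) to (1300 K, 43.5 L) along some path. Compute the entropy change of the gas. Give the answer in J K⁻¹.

ΔS = 119 J/K

Entropy is a state function: ΔS = nC_V ln(T₂/T₁) + nR ln(V₂/V₁), with C_V = 3R/2 = 12.47 J mol⁻¹ K⁻¹ for a monoatomic ideal gas.
ΔS = 5.22 × [12.47 × ln(1300/490) + 8.314 × ln(43.5/12)] = 119 J/K.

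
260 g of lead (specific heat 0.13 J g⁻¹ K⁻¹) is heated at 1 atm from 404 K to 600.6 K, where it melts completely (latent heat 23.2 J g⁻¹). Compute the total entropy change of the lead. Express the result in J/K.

Warming step: ΔS₁ = m c ln(T_tr/T_i) = 260 × 0.13 × ln(600.6/404) = 13.4 J/K.
Phase change: ΔS₂ = +mL/T_tr = 260 × 23.2 / 600.6 = 10.04 J/K.
ΔS_total = (13.4) + (10.04) = 23.4 J/K.

ΔS = 23.4 J/K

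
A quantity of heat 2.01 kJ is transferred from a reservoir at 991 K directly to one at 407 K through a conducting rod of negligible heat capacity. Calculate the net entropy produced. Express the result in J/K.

ΔS_hot = −Q/T_H = −2010/991 = -2.028 J/K and ΔS_cold = +Q/T_C = 2010/407 = 4.939 J/K.
ΔS_total = -2.028 + 4.939 = 2.91 J/K, positive as the second law requires.

ΔS_total = 2.91 J/K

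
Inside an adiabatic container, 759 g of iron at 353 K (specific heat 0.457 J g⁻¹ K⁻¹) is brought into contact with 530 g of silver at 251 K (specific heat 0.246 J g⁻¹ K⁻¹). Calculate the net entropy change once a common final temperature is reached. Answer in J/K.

Energy balance: T_f = (m₁c₁T₁ + m₂c₂T₂)/(m₁c₁ + m₂c₂) = 325.13 K.
ΔS₁ = m₁c₁ ln(T_f/T₁) = 346.863 × ln(325.13/353) = -28.52 J/K.
ΔS₂ = m₂c₂ ln(T_f/T₂) = 130.38 × ln(325.13/251) = 33.74 J/K.
ΔS_total = -28.52 + 33.74 = 5.22 J/K.

ΔS_total = 5.22 J/K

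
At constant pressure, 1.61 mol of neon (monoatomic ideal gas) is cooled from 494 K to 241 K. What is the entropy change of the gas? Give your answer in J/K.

At constant pressure, ΔS = nC_p ln(T₂/T₁) with C_p = 5R/2 = 20.79 J mol⁻¹ K⁻¹.
ΔS = 1.61 × 20.79 × ln(241/494) = -24 J/K.

ΔS = -24 J/K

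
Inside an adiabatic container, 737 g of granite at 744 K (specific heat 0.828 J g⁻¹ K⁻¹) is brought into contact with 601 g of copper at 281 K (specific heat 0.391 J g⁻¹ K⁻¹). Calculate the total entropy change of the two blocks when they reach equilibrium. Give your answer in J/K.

ΔS_total = 68.2 J/K

Energy balance: T_f = (m₁c₁T₁ + m₂c₂T₂)/(m₁c₁ + m₂c₂) = 615.28 K.
ΔS₁ = m₁c₁ ln(T_f/T₁) = 610.236 × ln(615.28/744) = -115.93 J/K.
ΔS₂ = m₂c₂ ln(T_f/T₂) = 234.991 × ln(615.28/281) = 184.17 J/K.
ΔS_total = -115.93 + 184.17 = 68.2 J/K.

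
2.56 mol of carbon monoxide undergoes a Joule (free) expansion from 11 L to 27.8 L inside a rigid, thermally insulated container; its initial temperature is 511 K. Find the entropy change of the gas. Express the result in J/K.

ΔS_gas = 19.7 J/K

No heat is exchanged and no work is done, so the ideal-gas temperature stays constant.
Entropy is a state function; using a reversible isothermal path, ΔS_gas = nR ln(V₂/V₁) = 2.56 × 8.314 × ln(27.8/11) = 19.7 J/K.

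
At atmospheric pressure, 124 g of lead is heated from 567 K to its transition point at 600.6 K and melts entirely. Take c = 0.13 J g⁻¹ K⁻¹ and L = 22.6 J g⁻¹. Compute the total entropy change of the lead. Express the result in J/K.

Warming step: ΔS₁ = m c ln(T_tr/T_i) = 124 × 0.13 × ln(600.6/567) = 0.928 J/K.
Phase change: ΔS₂ = +mL/T_tr = 124 × 22.6 / 600.6 = 4.666 J/K.
ΔS_total = (0.928) + (4.666) = 5.59 J/K.

ΔS = 5.59 J/K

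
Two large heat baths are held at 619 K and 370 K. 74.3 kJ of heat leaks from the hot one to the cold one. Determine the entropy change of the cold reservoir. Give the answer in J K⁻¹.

The cold reservoir gains heat Q, so ΔS_cold = +Q/T_C = 74300/370 = 201 J/K.

ΔS_cold = 201 J/K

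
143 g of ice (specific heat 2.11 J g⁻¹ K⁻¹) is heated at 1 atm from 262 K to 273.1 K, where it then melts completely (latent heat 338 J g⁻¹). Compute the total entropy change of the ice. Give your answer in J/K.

Warming step: ΔS₁ = m c ln(T_tr/T_i) = 143 × 2.11 × ln(273.1/262) = 12.52 J/K.
Phase change: ΔS₂ = +mL/T_tr = 143 × 338 / 273.1 = 177 J/K.
ΔS_total = (12.52) + (177) = 190 J/K.

ΔS = 190 J/K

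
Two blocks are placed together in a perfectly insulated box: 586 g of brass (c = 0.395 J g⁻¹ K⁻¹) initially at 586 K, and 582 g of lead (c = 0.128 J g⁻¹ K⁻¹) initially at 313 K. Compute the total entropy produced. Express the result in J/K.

ΔS_total = 9.88 J/K

Energy balance: T_f = (m₁c₁T₁ + m₂c₂T₂)/(m₁c₁ + m₂c₂) = 519.53 K.
ΔS₁ = m₁c₁ ln(T_f/T₁) = 231.47 × ln(519.53/586) = -27.87 J/K.
ΔS₂ = m₂c₂ ln(T_f/T₂) = 74.496 × ln(519.53/313) = 37.75 J/K.
ΔS_total = -27.87 + 37.75 = 9.88 J/K.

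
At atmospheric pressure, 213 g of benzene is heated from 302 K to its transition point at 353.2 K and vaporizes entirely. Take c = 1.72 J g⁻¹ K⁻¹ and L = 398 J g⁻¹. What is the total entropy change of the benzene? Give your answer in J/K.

ΔS = 297 J/K

Warming step: ΔS₁ = m c ln(T_tr/T_i) = 213 × 1.72 × ln(353.2/302) = 57.37 J/K.
Phase change: ΔS₂ = +mL/T_tr = 213 × 398 / 353.2 = 240 J/K.
ΔS_total = (57.37) + (240) = 297 J/K.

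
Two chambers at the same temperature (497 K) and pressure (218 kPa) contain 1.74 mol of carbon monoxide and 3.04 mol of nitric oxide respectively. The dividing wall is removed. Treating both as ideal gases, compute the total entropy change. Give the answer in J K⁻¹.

ΔS_mix = 26.1 J/K

Mole fractions: x_A = 1.74/4.78 = 0.364, x_B = 0.636.
ΔS_mix = −R(n_A ln x_A + n_B ln x_B) = −8.314 × (1.74 ln 0.364 + 3.04 ln 0.636) = 26.1 J/K.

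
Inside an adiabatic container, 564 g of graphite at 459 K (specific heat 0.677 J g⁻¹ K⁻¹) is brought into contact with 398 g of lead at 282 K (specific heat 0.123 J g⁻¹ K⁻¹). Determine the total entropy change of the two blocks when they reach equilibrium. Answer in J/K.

ΔS_total = 4.54 J/K

Energy balance: T_f = (m₁c₁T₁ + m₂c₂T₂)/(m₁c₁ + m₂c₂) = 438.89 K.
ΔS₁ = m₁c₁ ln(T_f/T₁) = 381.828 × ln(438.89/459) = -17.11 J/K.
ΔS₂ = m₂c₂ ln(T_f/T₂) = 48.954 × ln(438.89/282) = 21.65 J/K.
ΔS_total = -17.11 + 21.65 = 4.54 J/K.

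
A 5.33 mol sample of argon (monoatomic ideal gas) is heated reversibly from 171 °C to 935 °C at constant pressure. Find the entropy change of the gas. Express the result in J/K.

In kelvin: T₁ = 444.15 K, T₂ = 1208.15 K. At constant pressure, ΔS = nC_p ln(T₂/T₁) with C_p = 5R/2 = 20.79 J mol⁻¹ K⁻¹.
ΔS = 5.33 × 20.79 × ln(1208.15/444.15) = 111 J/K.

ΔS = 111 J/K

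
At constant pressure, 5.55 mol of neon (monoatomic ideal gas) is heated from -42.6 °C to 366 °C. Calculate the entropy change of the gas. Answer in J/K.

ΔS = 118 J/K

In kelvin: T₁ = 230.55 K, T₂ = 639.15 K. At constant pressure, ΔS = nC_p ln(T₂/T₁) with C_p = 5R/2 = 20.79 J mol⁻¹ K⁻¹.
ΔS = 5.55 × 20.79 × ln(639.15/230.55) = 118 J/K.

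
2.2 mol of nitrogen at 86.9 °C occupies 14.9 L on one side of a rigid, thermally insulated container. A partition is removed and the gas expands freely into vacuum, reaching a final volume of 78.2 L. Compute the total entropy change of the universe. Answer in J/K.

No heat is exchanged and no work is done, so the ideal-gas temperature stays constant.
Entropy is a state function; using a reversible isothermal path, ΔS_gas = nR ln(V₂/V₁) = 2.2 × 8.314 × ln(78.2/14.9) = 30.3 J/K.
The insulated surroundings exchange no heat, so ΔS_surr = 0 and ΔS_universe = ΔS_gas.

ΔS_universe = 30.3 J/K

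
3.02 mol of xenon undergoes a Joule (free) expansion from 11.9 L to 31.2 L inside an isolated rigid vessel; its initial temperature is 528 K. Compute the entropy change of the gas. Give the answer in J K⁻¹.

For an ideal gas in free expansion Q = 0 and W = 0, so T is unchanged.
Entropy is a state function; using a reversible isothermal path, ΔS_gas = nR ln(V₂/V₁) = 3.02 × 8.314 × ln(31.2/11.9) = 24.2 J/K.

ΔS_gas = 24.2 J/K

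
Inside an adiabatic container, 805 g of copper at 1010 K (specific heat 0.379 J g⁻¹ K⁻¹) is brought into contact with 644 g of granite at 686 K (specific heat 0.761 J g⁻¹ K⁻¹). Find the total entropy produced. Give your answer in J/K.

Energy balance: T_f = (m₁c₁T₁ + m₂c₂T₂)/(m₁c₁ + m₂c₂) = 810.31 K.
ΔS₁ = m₁c₁ ln(T_f/T₁) = 305.095 × ln(810.31/1010) = -67.21 J/K.
ΔS₂ = m₂c₂ ln(T_f/T₂) = 490.084 × ln(810.31/686) = 81.62 J/K.
ΔS_total = -67.21 + 81.62 = 14.4 J/K.

ΔS_total = 14.4 J/K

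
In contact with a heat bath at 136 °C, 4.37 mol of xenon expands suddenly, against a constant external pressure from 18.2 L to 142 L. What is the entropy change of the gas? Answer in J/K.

ΔS_gas = 74.6 J/K

Entropy is a state function, so ΔS_gas depends only on the end states.
For an isothermal ideal gas ΔS_gas = nR ln(V₂/V₁) = 4.37 × 8.314 × ln(142/18.2) = 74.6 J/K.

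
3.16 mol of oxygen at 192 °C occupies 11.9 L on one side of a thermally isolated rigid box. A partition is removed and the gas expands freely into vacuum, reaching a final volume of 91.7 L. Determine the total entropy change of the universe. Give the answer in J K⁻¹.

ΔS_universe = 53.6 J/K

For an ideal gas in free expansion Q = 0 and W = 0, so T is unchanged.
Entropy is a state function; using a reversible isothermal path, ΔS_gas = nR ln(V₂/V₁) = 3.16 × 8.314 × ln(91.7/11.9) = 53.6 J/K.
The insulated surroundings exchange no heat, so ΔS_surr = 0 and ΔS_universe = ΔS_gas.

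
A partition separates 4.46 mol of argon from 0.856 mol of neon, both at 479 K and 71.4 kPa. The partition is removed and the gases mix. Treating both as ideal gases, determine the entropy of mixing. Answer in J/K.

ΔS_mix = 19.5 J/K

Mole fractions: x_A = 4.46/5.32 = 0.839, x_B = 0.161.
ΔS_mix = −R(n_A ln x_A + n_B ln x_B) = −8.314 × (4.46 ln 0.839 + 0.856 ln 0.161) = 19.5 J/K.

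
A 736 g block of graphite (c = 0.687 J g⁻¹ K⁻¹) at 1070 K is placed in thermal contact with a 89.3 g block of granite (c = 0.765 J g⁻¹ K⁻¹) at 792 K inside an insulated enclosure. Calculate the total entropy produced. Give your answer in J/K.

ΔS_total = 2.52 J/K

Energy balance: T_f = (m₁c₁T₁ + m₂c₂T₂)/(m₁c₁ + m₂c₂) = 1036.9 K.
ΔS₁ = m₁c₁ ln(T_f/T₁) = 505.632 × ln(1036.9/1070) = -15.883 J/K.
ΔS₂ = m₂c₂ ln(T_f/T₂) = 68.3145 × ln(1036.9/792) = 18.407 J/K.
ΔS_total = -15.883 + 18.407 = 2.52 J/K.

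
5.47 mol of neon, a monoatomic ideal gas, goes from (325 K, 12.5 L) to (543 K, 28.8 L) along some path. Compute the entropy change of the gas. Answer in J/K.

Entropy is a state function: ΔS = nC_V ln(T₂/T₁) + nR ln(V₂/V₁), with C_V = 3R/2 = 12.47 J mol⁻¹ K⁻¹ for a monoatomic ideal gas.
ΔS = 5.47 × [12.47 × ln(543/325) + 8.314 × ln(28.8/12.5)] = 73 J/K.

ΔS = 73 J/K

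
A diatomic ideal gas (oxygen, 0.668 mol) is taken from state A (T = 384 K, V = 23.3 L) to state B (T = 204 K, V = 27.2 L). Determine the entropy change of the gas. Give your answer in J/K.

ΔS = -7.92 J/K

Entropy is a state function: ΔS = nC_V ln(T₂/T₁) + nR ln(V₂/V₁), with C_V = 5R/2 = 20.79 J mol⁻¹ K⁻¹ for a diatomic ideal gas.
ΔS = 0.668 × [20.79 × ln(204/384) + 8.314 × ln(27.2/23.3)] = -7.92 J/K.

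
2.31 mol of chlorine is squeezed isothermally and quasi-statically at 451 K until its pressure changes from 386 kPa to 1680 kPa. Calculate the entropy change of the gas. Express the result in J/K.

ΔS_gas = -28.2 J/K

For an isothermal ideal gas ΔS_gas = nR ln(P₁/P₂) = 2.31 × 8.314 × ln(386/1680) = -28.2 J/K.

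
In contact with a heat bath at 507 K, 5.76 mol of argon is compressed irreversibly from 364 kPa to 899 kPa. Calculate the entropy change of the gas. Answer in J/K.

ΔS_gas = -43.3 J/K

Entropy is a state function, so ΔS_gas depends only on the end states.
For an isothermal ideal gas ΔS_gas = nR ln(P₁/P₂) = 5.76 × 8.314 × ln(364/899) = -43.3 J/K.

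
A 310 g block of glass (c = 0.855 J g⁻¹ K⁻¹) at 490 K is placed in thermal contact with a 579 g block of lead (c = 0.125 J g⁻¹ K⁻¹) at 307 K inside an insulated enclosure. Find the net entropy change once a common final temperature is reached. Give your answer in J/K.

ΔS_total = 5.67 J/K

Energy balance: T_f = (m₁c₁T₁ + m₂c₂T₂)/(m₁c₁ + m₂c₂) = 450.75 K.
ΔS₁ = m₁c₁ ln(T_f/T₁) = 265.05 × ln(450.75/490) = -22.13 J/K.
ΔS₂ = m₂c₂ ln(T_f/T₂) = 72.375 × ln(450.75/307) = 27.8 J/K.
ΔS_total = -22.13 + 27.8 = 5.67 J/K.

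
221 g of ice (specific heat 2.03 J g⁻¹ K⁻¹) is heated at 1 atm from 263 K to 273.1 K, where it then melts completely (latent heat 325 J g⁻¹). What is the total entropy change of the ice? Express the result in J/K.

Warming step: ΔS₁ = m c ln(T_tr/T_i) = 221 × 2.03 × ln(273.1/263) = 16.91 J/K.
Phase change: ΔS₂ = +mL/T_tr = 221 × 325 / 273.1 = 263 J/K.
ΔS_total = (16.91) + (263) = 280 J/K.

ΔS = 280 J/K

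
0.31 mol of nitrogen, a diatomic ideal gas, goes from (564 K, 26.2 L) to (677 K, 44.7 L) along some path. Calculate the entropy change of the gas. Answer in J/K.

Entropy is a state function: ΔS = nC_V ln(T₂/T₁) + nR ln(V₂/V₁), with C_V = 5R/2 = 20.79 J mol⁻¹ K⁻¹ for a diatomic ideal gas.
ΔS = 0.31 × [20.79 × ln(677/564) + 8.314 × ln(44.7/26.2)] = 2.55 J/K.

ΔS = 2.55 J/K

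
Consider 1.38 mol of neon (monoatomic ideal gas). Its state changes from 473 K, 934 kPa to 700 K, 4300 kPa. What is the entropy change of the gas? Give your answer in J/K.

ΔS = -6.28 J/K

ΔS = nC_p ln(T₂/T₁) − nR ln(P₂/P₁), with C_p = 5R/2 = 20.79 J mol⁻¹ K⁻¹ for a monoatomic ideal gas.
ΔS = 1.38 × [20.79 × ln(700/473) − 8.314 × ln(4300/934)] = -6.28 J/K.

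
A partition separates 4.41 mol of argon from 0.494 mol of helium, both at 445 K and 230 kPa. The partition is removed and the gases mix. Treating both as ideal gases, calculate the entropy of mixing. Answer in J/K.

Mole fractions: x_A = 4.41/4.9 = 0.899, x_B = 0.101.
ΔS_mix = −R(n_A ln x_A + n_B ln x_B) = −8.314 × (4.41 ln 0.899 + 0.494 ln 0.101) = 13.3 J/K.

ΔS_mix = 13.3 J/K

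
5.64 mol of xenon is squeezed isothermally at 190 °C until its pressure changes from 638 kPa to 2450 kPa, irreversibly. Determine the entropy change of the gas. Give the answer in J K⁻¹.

ΔS_gas = -63.1 J/K

Entropy is a state function, so ΔS_gas depends only on the end states.
For an isothermal ideal gas ΔS_gas = nR ln(P₁/P₂) = 5.64 × 8.314 × ln(638/2450) = -63.1 J/K.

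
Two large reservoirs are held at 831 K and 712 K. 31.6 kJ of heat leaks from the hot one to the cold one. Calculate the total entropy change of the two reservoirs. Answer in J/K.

ΔS_hot = −Q/T_H = −31600/831 = -38.026 J/K and ΔS_cold = +Q/T_C = 31600/712 = 44.382 J/K.
ΔS_total = -38.026 + 44.382 = 6.36 J/K, positive as the second law requires.

ΔS_total = 6.36 J/K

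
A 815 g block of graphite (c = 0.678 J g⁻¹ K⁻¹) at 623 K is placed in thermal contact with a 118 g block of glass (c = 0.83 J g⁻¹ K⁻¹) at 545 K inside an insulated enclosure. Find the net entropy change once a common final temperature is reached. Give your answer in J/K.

Energy balance: T_f = (m₁c₁T₁ + m₂c₂T₂)/(m₁c₁ + m₂c₂) = 611.26 K.
ΔS₁ = m₁c₁ ln(T_f/T₁) = 552.57 × ln(611.26/623) = -10.5154 J/K.
ΔS₂ = m₂c₂ ln(T_f/T₂) = 97.94 × ln(611.26/545) = 11.2367 J/K.
ΔS_total = -10.5154 + 11.2367 = 0.721 J/K.

ΔS_total = 0.721 J/K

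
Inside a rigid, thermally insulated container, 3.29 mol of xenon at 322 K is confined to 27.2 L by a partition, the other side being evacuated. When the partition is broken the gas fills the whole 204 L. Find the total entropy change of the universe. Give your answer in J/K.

No heat is exchanged and no work is done, so the ideal-gas temperature stays constant.
Entropy is a state function; using a reversible isothermal path, ΔS_gas = nR ln(V₂/V₁) = 3.29 × 8.314 × ln(204/27.2) = 55.1 J/K.
The insulated surroundings exchange no heat, so ΔS_surr = 0 and ΔS_universe = ΔS_gas.

ΔS_universe = 55.1 J/K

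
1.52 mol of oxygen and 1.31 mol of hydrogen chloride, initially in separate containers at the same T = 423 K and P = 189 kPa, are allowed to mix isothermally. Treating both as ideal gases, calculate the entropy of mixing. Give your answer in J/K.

Mole fractions: x_A = 1.52/2.83 = 0.537, x_B = 0.463.
ΔS_mix = −R(n_A ln x_A + n_B ln x_B) = −8.314 × (1.52 ln 0.537 + 1.31 ln 0.463) = 16.2 J/K.

ΔS_mix = 16.2 J/K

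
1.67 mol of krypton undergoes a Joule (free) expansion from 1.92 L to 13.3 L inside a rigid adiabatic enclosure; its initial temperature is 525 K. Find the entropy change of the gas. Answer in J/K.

ΔS_gas = 26.9 J/K

No heat is exchanged and no work is done, so the ideal-gas temperature stays constant.
Entropy is a state function; using a reversible isothermal path, ΔS_gas = nR ln(V₂/V₁) = 1.67 × 8.314 × ln(13.3/1.92) = 26.9 J/K.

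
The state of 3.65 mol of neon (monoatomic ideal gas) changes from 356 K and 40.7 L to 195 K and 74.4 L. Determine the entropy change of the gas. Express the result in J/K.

ΔS = -9.09 J/K

Entropy is a state function: ΔS = nC_V ln(T₂/T₁) + nR ln(V₂/V₁), with C_V = 3R/2 = 12.47 J mol⁻¹ K⁻¹ for a monoatomic ideal gas.
ΔS = 3.65 × [12.47 × ln(195/356) + 8.314 × ln(74.4/40.7)] = -9.09 J/K.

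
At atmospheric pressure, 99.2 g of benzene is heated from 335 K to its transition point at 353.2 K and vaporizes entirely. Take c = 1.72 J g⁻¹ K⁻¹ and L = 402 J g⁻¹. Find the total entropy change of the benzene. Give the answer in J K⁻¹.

Warming step: ΔS₁ = m c ln(T_tr/T_i) = 99.2 × 1.72 × ln(353.2/335) = 9.027 J/K.
Phase change: ΔS₂ = +mL/T_tr = 99.2 × 402 / 353.2 = 112.9 J/K.
ΔS_total = (9.027) + (112.9) = 122 J/K.

ΔS = 122 J/K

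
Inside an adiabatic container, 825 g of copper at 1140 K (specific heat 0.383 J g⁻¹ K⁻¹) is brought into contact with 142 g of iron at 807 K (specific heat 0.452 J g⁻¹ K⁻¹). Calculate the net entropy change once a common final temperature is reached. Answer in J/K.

ΔS_total = 2.95 J/K

Energy balance: T_f = (m₁c₁T₁ + m₂c₂T₂)/(m₁c₁ + m₂c₂) = 1083.8 K.
ΔS₁ = m₁c₁ ln(T_f/T₁) = 315.975 × ln(1083.8/1140) = -15.98 J/K.
ΔS₂ = m₂c₂ ln(T_f/T₂) = 64.184 × ln(1083.8/807) = 18.93 J/K.
ΔS_total = -15.98 + 18.93 = 2.95 J/K.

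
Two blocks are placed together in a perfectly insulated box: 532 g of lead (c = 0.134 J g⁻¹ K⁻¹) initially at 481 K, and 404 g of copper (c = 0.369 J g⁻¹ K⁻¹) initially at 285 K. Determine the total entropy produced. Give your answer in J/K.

ΔS_total = 6.96 J/K

Energy balance: T_f = (m₁c₁T₁ + m₂c₂T₂)/(m₁c₁ + m₂c₂) = 348.41 K.
ΔS₁ = m₁c₁ ln(T_f/T₁) = 71.288 × ln(348.41/481) = -22.99 J/K.
ΔS₂ = m₂c₂ ln(T_f/T₂) = 149.076 × ln(348.41/285) = 29.95 J/K.
ΔS_total = -22.99 + 29.95 = 6.96 J/K.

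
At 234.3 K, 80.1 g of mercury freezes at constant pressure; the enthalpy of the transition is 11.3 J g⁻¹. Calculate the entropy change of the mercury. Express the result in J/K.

ΔS = -3.86 J/K

Heat released by the substance: Q = −mL = −80.1 × 11.3 = −905.13 J.
At constant T, ΔS = Q_rev/T = −905.13 / 234.3 = -3.86 J/K.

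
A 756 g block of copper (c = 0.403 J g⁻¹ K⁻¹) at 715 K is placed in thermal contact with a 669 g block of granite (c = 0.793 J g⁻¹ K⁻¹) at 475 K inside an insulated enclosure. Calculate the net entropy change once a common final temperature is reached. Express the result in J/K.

Energy balance: T_f = (m₁c₁T₁ + m₂c₂T₂)/(m₁c₁ + m₂c₂) = 562.55 K.
ΔS₁ = m₁c₁ ln(T_f/T₁) = 304.668 × ln(562.55/715) = -73.06 J/K.
ΔS₂ = m₂c₂ ln(T_f/T₂) = 530.517 × ln(562.55/475) = 89.74 J/K.
ΔS_total = -73.06 + 89.74 = 16.7 J/K.

ΔS_total = 16.7 J/K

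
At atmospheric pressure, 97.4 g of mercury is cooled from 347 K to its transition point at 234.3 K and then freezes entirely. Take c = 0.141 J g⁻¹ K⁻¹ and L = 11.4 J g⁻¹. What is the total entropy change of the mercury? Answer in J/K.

ΔS = -10.1 J/K

Cooling step: ΔS₁ = m c ln(T_tr/T_i) = 97.4 × 0.141 × ln(234.3/347) = -5.393 J/K.
Phase change: ΔS₂ = −mL/T_tr = −97.4 × 11.4 / 234.3 = -4.739 J/K.
ΔS_total = (-5.393) + (-4.739) = -10.1 J/K.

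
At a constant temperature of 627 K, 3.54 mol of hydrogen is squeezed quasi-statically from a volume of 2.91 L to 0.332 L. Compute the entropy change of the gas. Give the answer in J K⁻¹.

ΔS_gas = -63.9 J/K

For an isothermal ideal gas ΔS_gas = nR ln(V₂/V₁) = 3.54 × 8.314 × ln(0.332/2.91) = -63.9 J/K.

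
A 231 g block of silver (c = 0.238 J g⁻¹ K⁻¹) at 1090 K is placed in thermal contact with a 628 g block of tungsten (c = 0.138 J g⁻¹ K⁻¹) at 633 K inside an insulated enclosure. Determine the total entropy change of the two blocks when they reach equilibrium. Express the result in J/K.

Energy balance: T_f = (m₁c₁T₁ + m₂c₂T₂)/(m₁c₁ + m₂c₂) = 810.38 K.
ΔS₁ = m₁c₁ ln(T_f/T₁) = 54.978 × ln(810.38/1090) = -16.3 J/K.
ΔS₂ = m₂c₂ ln(T_f/T₂) = 86.664 × ln(810.38/633) = 21.41 J/K.
ΔS_total = -16.3 + 21.41 = 5.11 J/K.

ΔS_total = 5.11 J/K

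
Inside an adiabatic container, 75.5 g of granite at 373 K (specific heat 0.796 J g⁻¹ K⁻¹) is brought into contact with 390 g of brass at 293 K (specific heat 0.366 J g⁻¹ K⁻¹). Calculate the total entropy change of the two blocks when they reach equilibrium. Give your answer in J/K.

Energy balance: T_f = (m₁c₁T₁ + m₂c₂T₂)/(m₁c₁ + m₂c₂) = 316.7 K.
ΔS₁ = m₁c₁ ln(T_f/T₁) = 60.098 × ln(316.7/373) = -9.833 J/K.
ΔS₂ = m₂c₂ ln(T_f/T₂) = 142.74 × ln(316.7/293) = 11.1 J/K.
ΔS_total = -9.833 + 11.1 = 1.27 J/K.

ΔS_total = 1.27 J/K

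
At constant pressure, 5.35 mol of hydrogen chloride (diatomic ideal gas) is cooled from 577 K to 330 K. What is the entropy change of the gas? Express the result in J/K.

ΔS = -87 J/K

At constant pressure, ΔS = nC_p ln(T₂/T₁) with C_p = 7R/2 = 29.1 J mol⁻¹ K⁻¹.
ΔS = 5.35 × 29.1 × ln(330/577) = -87 J/K.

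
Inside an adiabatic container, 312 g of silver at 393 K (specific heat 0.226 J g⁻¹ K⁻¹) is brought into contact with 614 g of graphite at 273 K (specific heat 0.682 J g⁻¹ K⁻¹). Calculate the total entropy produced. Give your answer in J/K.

Energy balance: T_f = (m₁c₁T₁ + m₂c₂T₂)/(m₁c₁ + m₂c₂) = 290.29 K.
ΔS₁ = m₁c₁ ln(T_f/T₁) = 70.512 × ln(290.29/393) = -21.36 J/K.
ΔS₂ = m₂c₂ ln(T_f/T₂) = 418.748 × ln(290.29/273) = 25.72 J/K.
ΔS_total = -21.36 + 25.72 = 4.36 J/K.

ΔS_total = 4.36 J/K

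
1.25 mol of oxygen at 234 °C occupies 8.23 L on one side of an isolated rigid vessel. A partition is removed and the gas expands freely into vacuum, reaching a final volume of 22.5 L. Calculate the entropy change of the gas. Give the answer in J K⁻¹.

For an ideal gas in free expansion Q = 0 and W = 0, so T is unchanged.
Entropy is a state function; using a reversible isothermal path, ΔS_gas = nR ln(V₂/V₁) = 1.25 × 8.314 × ln(22.5/8.23) = 10.5 J/K.

ΔS_gas = 10.5 J/K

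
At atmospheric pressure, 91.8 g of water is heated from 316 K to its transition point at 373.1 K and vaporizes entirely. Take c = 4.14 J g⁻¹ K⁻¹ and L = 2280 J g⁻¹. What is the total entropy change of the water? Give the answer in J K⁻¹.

ΔS = 624 J/K

Warming step: ΔS₁ = m c ln(T_tr/T_i) = 91.8 × 4.14 × ln(373.1/316) = 63.13 J/K.
Phase change: ΔS₂ = +mL/T_tr = 91.8 × 2280 / 373.1 = 561 J/K.
ΔS_total = (63.13) + (561) = 624 J/K.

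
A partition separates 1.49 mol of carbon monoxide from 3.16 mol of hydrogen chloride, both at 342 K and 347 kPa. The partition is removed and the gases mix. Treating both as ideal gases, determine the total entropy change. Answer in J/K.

ΔS_mix = 24.2 J/K

Mole fractions: x_A = 1.49/4.65 = 0.32, x_B = 0.68.
ΔS_mix = −R(n_A ln x_A + n_B ln x_B) = −8.314 × (1.49 ln 0.32 + 3.16 ln 0.68) = 24.2 J/K.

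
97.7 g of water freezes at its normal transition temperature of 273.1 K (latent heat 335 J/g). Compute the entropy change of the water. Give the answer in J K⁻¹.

ΔS = -120 J/K

Heat released by the substance: Q = −mL = −97.7 × 335 = −32729.5 J.
At constant T, ΔS = Q_rev/T = −32729.5 / 273.1 = -120 J/K.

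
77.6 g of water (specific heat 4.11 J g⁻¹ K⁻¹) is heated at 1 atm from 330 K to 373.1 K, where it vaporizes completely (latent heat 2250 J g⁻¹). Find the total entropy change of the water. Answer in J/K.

ΔS = 507 J/K

Warming step: ΔS₁ = m c ln(T_tr/T_i) = 77.6 × 4.11 × ln(373.1/330) = 39.15 J/K.
Phase change: ΔS₂ = +mL/T_tr = 77.6 × 2250 / 373.1 = 468 J/K.
ΔS_total = (39.15) + (468) = 507 J/K.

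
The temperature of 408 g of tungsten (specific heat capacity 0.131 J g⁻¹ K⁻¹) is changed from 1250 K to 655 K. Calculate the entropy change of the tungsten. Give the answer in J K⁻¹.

ΔS = ∫dQ_rev/T = m c ln(T₂/T₁) = 408 × 0.131 × ln(655/1250) = -34.5 J/K.

ΔS = -34.5 J/K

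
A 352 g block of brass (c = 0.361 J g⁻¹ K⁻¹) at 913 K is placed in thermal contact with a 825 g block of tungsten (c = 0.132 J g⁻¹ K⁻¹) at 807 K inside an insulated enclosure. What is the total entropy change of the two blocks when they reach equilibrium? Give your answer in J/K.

ΔS_total = 0.445 J/K

Energy balance: T_f = (m₁c₁T₁ + m₂c₂T₂)/(m₁c₁ + m₂c₂) = 864.08 K.
ΔS₁ = m₁c₁ ln(T_f/T₁) = 127.072 × ln(864.08/913) = -6.998 J/K.
ΔS₂ = m₂c₂ ln(T_f/T₂) = 108.9 × ln(864.08/807) = 7.443 J/K.
ΔS_total = -6.998 + 7.443 = 0.445 J/K.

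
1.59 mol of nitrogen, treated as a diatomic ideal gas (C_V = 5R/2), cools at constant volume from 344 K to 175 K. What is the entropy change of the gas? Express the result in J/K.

ΔS = -22.3 J/K

At constant volume, ΔS = nC_V ln(T₂/T₁) with C_V = 5R/2 = 20.79 J mol⁻¹ K⁻¹.
ΔS = 1.59 × 20.79 × ln(175/344) = -22.3 J/K.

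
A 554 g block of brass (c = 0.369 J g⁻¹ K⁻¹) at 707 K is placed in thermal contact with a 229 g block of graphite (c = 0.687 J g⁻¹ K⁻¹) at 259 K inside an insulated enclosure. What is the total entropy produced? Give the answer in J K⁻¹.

Energy balance: T_f = (m₁c₁T₁ + m₂c₂T₂)/(m₁c₁ + m₂c₂) = 512.17 K.
ΔS₁ = m₁c₁ ln(T_f/T₁) = 204.426 × ln(512.17/707) = -65.9 J/K.
ΔS₂ = m₂c₂ ln(T_f/T₂) = 157.323 × ln(512.17/259) = 107.3 J/K.
ΔS_total = -65.9 + 107.3 = 41.4 J/K.

ΔS_total = 41.4 J/K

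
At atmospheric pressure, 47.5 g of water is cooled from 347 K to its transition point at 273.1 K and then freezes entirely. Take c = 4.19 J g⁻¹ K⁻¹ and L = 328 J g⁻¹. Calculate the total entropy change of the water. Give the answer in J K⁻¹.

ΔS = -105 J/K

Cooling step: ΔS₁ = m c ln(T_tr/T_i) = 47.5 × 4.19 × ln(273.1/347) = -47.66 J/K.
Phase change: ΔS₂ = −mL/T_tr = −47.5 × 328 / 273.1 = -57.05 J/K.
ΔS_total = (-47.66) + (-57.05) = -105 J/K.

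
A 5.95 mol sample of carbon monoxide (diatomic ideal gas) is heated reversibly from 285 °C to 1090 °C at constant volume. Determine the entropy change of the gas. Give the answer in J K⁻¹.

In kelvin: T₁ = 558.15 K, T₂ = 1363.15 K. At constant volume, ΔS = nC_V ln(T₂/T₁) with C_V = 5R/2 = 20.79 J mol⁻¹ K⁻¹.
ΔS = 5.95 × 20.79 × ln(1363.15/558.15) = 110 J/K.

ΔS = 110 J/K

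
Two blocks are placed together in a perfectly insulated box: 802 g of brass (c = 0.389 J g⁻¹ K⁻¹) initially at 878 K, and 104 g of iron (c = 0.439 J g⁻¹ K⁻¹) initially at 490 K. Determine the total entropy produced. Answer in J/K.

Energy balance: T_f = (m₁c₁T₁ + m₂c₂T₂)/(m₁c₁ + m₂c₂) = 828.47 K.
ΔS₁ = m₁c₁ ln(T_f/T₁) = 311.978 × ln(828.47/878) = -18.12 J/K.
ΔS₂ = m₂c₂ ln(T_f/T₂) = 45.656 × ln(828.47/490) = 23.98 J/K.
ΔS_total = -18.12 + 23.98 = 5.86 J/K.

ΔS_total = 5.86 J/K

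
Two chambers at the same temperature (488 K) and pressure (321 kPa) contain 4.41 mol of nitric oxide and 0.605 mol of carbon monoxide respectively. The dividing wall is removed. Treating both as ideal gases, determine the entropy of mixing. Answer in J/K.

Mole fractions: x_A = 4.41/5.02 = 0.879, x_B = 0.121.
ΔS_mix = −R(n_A ln x_A + n_B ln x_B) = −8.314 × (4.41 ln 0.879 + 0.605 ln 0.121) = 15.4 J/K.

ΔS_mix = 15.4 J/K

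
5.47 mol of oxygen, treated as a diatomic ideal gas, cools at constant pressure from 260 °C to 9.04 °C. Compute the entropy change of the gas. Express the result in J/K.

In kelvin: T₁ = 533.15 K, T₂ = 282.19 K. At constant pressure, ΔS = nC_p ln(T₂/T₁) with C_p = 7R/2 = 29.1 J mol⁻¹ K⁻¹.
ΔS = 5.47 × 29.1 × ln(282.19/533.15) = -101 J/K.

ΔS = -101 J/K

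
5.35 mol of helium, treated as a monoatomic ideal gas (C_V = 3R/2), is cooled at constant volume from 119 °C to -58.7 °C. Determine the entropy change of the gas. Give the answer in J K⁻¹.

ΔS = -40.3 J/K

In kelvin: T₁ = 392.15 K, T₂ = 214.45 K. At constant volume, ΔS = nC_V ln(T₂/T₁) with C_V = 3R/2 = 12.47 J mol⁻¹ K⁻¹.
ΔS = 5.35 × 12.47 × ln(214.45/392.15) = -40.3 J/K.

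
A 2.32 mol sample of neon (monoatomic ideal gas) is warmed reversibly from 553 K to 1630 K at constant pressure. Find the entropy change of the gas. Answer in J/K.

At constant pressure, ΔS = nC_p ln(T₂/T₁) with C_p = 5R/2 = 20.79 J mol⁻¹ K⁻¹.
ΔS = 2.32 × 20.79 × ln(1630/553) = 52.1 J/K.

ΔS = 52.1 J/K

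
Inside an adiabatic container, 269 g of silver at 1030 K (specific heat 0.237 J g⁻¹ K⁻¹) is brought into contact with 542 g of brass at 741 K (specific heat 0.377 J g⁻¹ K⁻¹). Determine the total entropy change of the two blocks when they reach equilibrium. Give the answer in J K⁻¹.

Energy balance: T_f = (m₁c₁T₁ + m₂c₂T₂)/(m₁c₁ + m₂c₂) = 809.73 K.
ΔS₁ = m₁c₁ ln(T_f/T₁) = 63.753 × ln(809.73/1030) = -15.34 J/K.
ΔS₂ = m₂c₂ ln(T_f/T₂) = 204.334 × ln(809.73/741) = 18.12 J/K.
ΔS_total = -15.34 + 18.12 = 2.78 J/K.

ΔS_total = 2.78 J/K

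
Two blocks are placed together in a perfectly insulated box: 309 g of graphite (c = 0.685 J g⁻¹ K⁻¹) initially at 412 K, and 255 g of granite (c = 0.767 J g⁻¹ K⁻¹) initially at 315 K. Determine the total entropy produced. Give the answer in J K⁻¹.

Energy balance: T_f = (m₁c₁T₁ + m₂c₂T₂)/(m₁c₁ + m₂c₂) = 365.41 K.
ΔS₁ = m₁c₁ ln(T_f/T₁) = 211.665 × ln(365.41/412) = -25.4 J/K.
ΔS₂ = m₂c₂ ln(T_f/T₂) = 195.585 × ln(365.41/315) = 29.04 J/K.
ΔS_total = -25.4 + 29.04 = 3.64 J/K.

ΔS_total = 3.64 J/K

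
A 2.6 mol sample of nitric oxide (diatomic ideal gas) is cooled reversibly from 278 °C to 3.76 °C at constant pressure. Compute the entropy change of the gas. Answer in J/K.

ΔS = -52.1 J/K

In kelvin: T₁ = 551.15 K, T₂ = 276.91 K. At constant pressure, ΔS = nC_p ln(T₂/T₁) with C_p = 7R/2 = 29.1 J mol⁻¹ K⁻¹.
ΔS = 2.6 × 29.1 × ln(276.91/551.15) = -52.1 J/K.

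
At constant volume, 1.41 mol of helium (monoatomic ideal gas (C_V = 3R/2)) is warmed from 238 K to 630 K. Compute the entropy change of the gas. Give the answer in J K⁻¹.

ΔS = 17.1 J/K

At constant volume, ΔS = nC_V ln(T₂/T₁) with C_V = 3R/2 = 12.47 J mol⁻¹ K⁻¹.
ΔS = 1.41 × 12.47 × ln(630/238) = 17.1 J/K.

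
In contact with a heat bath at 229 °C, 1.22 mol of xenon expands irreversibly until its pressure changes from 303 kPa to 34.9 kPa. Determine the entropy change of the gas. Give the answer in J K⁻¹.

ΔS_gas = 21.9 J/K

Entropy is a state function, so ΔS_gas depends only on the end states.
For an isothermal ideal gas ΔS_gas = nR ln(P₁/P₂) = 1.22 × 8.314 × ln(303/34.9) = 21.9 J/K.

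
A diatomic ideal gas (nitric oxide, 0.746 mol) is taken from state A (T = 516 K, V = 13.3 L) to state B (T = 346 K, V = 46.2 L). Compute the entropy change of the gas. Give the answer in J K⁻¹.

Entropy is a state function: ΔS = nC_V ln(T₂/T₁) + nR ln(V₂/V₁), with C_V = 5R/2 = 20.79 J mol⁻¹ K⁻¹ for a diatomic ideal gas.
ΔS = 0.746 × [20.79 × ln(346/516) + 8.314 × ln(46.2/13.3)] = 1.53 J/K.

ΔS = 1.53 J/K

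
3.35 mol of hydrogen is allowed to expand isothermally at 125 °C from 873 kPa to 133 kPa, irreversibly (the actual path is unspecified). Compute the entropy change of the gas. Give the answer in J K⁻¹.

Entropy is a state function, so ΔS_gas depends only on the end states.
For an isothermal ideal gas ΔS_gas = nR ln(P₁/P₂) = 3.35 × 8.314 × ln(873/133) = 52.4 J/K.

ΔS_gas = 52.4 J/K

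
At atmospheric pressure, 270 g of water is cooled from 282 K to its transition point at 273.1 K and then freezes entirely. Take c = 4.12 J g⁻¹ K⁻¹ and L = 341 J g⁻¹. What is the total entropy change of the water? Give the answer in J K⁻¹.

ΔS = -373 J/K

Cooling step: ΔS₁ = m c ln(T_tr/T_i) = 270 × 4.12 × ln(273.1/282) = -35.67 J/K.
Phase change: ΔS₂ = −mL/T_tr = −270 × 341 / 273.1 = -337.1 J/K.
ΔS_total = (-35.67) + (-337.1) = -373 J/K.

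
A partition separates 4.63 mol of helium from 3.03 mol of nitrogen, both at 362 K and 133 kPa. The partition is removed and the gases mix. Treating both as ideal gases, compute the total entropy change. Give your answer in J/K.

ΔS_mix = 42.7 J/K

Mole fractions: x_A = 4.63/7.66 = 0.604, x_B = 0.396.
ΔS_mix = −R(n_A ln x_A + n_B ln x_B) = −8.314 × (4.63 ln 0.604 + 3.03 ln 0.396) = 42.7 J/K.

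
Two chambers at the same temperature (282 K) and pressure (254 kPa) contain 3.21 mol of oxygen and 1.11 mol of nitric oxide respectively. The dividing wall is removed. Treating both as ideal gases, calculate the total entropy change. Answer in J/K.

ΔS_mix = 20.5 J/K

Mole fractions: x_A = 3.21/4.32 = 0.743, x_B = 0.257.
ΔS_mix = −R(n_A ln x_A + n_B ln x_B) = −8.314 × (3.21 ln 0.743 + 1.11 ln 0.257) = 20.5 J/K.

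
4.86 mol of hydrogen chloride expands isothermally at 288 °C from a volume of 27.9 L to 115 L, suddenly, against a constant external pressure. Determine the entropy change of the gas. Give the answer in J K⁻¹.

Entropy is a state function, so ΔS_gas depends only on the end states.
For an isothermal ideal gas ΔS_gas = nR ln(V₂/V₁) = 4.86 × 8.314 × ln(115/27.9) = 57.2 J/K.

ΔS_gas = 57.2 J/K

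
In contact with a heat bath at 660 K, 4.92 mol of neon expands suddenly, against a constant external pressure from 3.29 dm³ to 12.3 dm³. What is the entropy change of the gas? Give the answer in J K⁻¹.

Entropy is a state function, so ΔS_gas depends only on the end states.
For an isothermal ideal gas ΔS_gas = nR ln(V₂/V₁) = 4.92 × 8.314 × ln(12.3/3.29) = 53.9 J/K.

ΔS_gas = 53.9 J/K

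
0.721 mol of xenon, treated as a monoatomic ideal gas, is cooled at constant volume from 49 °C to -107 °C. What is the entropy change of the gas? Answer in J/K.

ΔS = -5.95 J/K

In kelvin: T₁ = 322.15 K, T₂ = 166.15 K. At constant volume, ΔS = nC_V ln(T₂/T₁) with C_V = 3R/2 = 12.47 J mol⁻¹ K⁻¹.
ΔS = 0.721 × 12.47 × ln(166.15/322.15) = -5.95 J/K.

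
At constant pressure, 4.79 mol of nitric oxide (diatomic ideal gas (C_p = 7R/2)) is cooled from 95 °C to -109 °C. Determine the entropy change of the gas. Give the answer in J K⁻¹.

In kelvin: T₁ = 368.15 K, T₂ = 164.15 K. At constant pressure, ΔS = nC_p ln(T₂/T₁) with C_p = 7R/2 = 29.1 J mol⁻¹ K⁻¹.
ΔS = 4.79 × 29.1 × ln(164.15/368.15) = -113 J/K.

ΔS = -113 J/K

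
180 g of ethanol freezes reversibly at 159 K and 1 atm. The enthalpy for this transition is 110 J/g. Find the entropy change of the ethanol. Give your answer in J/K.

Heat released by the substance: Q = −mL = −180 × 110 = −19800 J.
At constant T, ΔS = Q_rev/T = −19800 / 159 = -125 J/K.

ΔS = -125 J/K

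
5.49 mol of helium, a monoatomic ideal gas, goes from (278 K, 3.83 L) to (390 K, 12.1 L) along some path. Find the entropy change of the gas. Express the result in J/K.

ΔS = 75.7 J/K

Entropy is a state function: ΔS = nC_V ln(T₂/T₁) + nR ln(V₂/V₁), with C_V = 3R/2 = 12.47 J mol⁻¹ K⁻¹ for a monoatomic ideal gas.
ΔS = 5.49 × [12.47 × ln(390/278) + 8.314 × ln(12.1/3.83)] = 75.7 J/K.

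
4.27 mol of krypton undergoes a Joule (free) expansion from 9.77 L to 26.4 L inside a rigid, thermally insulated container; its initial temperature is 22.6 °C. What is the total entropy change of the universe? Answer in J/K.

No heat is exchanged and no work is done, so the ideal-gas temperature stays constant.
Entropy is a state function; using a reversible isothermal path, ΔS_gas = nR ln(V₂/V₁) = 4.27 × 8.314 × ln(26.4/9.77) = 35.3 J/K.
The insulated surroundings exchange no heat, so ΔS_surr = 0 and ΔS_universe = ΔS_gas.

ΔS_universe = 35.3 J/K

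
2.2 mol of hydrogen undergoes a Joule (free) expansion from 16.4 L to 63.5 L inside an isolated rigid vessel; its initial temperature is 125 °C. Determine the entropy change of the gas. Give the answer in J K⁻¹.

ΔS_gas = 24.8 J/K

For an ideal gas in free expansion Q = 0 and W = 0, so T is unchanged.
Entropy is a state function; using a reversible isothermal path, ΔS_gas = nR ln(V₂/V₁) = 2.2 × 8.314 × ln(63.5/16.4) = 24.8 J/K.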